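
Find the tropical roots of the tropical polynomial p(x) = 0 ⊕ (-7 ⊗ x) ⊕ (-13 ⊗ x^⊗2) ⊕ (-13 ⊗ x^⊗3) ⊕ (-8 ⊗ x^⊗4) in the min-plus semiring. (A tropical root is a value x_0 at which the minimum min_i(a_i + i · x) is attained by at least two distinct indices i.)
Roots: {-5, 0, 6, 7}

Each tropical root is a break point of the lower envelope of the lines y = a_i + i · x (there are 5 lines, with slopes 0, 1, ..., 4). Only the lines that attain the minimum somewhere contribute to roots; other lines are dominated. Here the surviving (envelope) indices are i = 4, i = 3, i = 2, i = 1, i = 0.
Intersections between consecutive envelope lines give the roots: for adjacent envelope indices i < j the intersection is x = (a_i − a_j) / (j − i). Reading off the sorted break points: {-5, 0, 6, 7}.
Verification: at each break x_0, at least two indices attain the minimum of min_i(a_i + i · x_0).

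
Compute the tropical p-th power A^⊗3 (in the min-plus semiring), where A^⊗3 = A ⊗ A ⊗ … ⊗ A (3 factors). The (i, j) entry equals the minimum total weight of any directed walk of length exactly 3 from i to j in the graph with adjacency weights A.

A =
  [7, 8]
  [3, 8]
A^⊗3 =
  [18, 19]
  [14, 18]

Each entry (A^⊗3)_ij equals the minimum over all length-3 walks i = v_0 → v_1 → … → v_3 = j of Σ_t A[v_t][v_{t+1}]. For example, for (i, j) = (0, 1) we minimise over 4 possible intermediate vertex sequences; the minimum is 19, attained along the walk 0 → 1 → 0 → 1.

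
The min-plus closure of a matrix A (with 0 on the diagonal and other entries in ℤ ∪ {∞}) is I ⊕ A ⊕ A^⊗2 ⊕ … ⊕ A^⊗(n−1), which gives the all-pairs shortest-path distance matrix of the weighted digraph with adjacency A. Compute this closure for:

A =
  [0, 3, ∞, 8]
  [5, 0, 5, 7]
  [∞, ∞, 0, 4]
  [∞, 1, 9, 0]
Closure =
  [0, 3, 8, 8]
  [5, 0, 5, 7]
  [10, 5, 0, 4]
  [6, 1, 6, 0]

This is the Floyd-Warshall all-pairs shortest-path computation. For each intermediate vertex k = 0, 1, …, 3, update dist[i][j] ← min(dist[i][j], dist[i][k] + dist[k][j]). The final matrix gives, for each (i, j), the minimum total weight of any directed path from i to j (possibly empty when i = j).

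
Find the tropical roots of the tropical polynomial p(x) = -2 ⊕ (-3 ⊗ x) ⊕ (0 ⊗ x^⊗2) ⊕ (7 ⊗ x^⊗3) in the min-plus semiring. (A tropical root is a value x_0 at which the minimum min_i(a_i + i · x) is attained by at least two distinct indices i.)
Roots: {-7, -3, 1}

Each tropical root is a break point of the lower envelope of the lines y = a_i + i · x (there are 4 lines, with slopes 0, 1, ..., 3). Only the lines that attain the minimum somewhere contribute to roots; other lines are dominated. Here the surviving (envelope) indices are i = 3, i = 2, i = 1, i = 0.
Intersections between consecutive envelope lines give the roots: for adjacent envelope indices i < j the intersection is x = (a_i − a_j) / (j − i). Reading off the sorted break points: {-7, -3, 1}.
Verification: at each break x_0, at least two indices attain the minimum of min_i(a_i + i · x_0).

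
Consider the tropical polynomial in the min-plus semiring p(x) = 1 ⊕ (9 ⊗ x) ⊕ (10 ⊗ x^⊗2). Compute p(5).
p(5) = 1

A tropical monomial a ⊗ x^⊗i evaluates to a + i · x. Evaluating each term at x = 5:
  Term 0 contributes 1 + 0 · 5 = 1
  Term 1 contributes 9 + 1 · 5 = 14
  Term 2 contributes 10 + 2 · 5 = 20
p(5) = ⊕ of these = min[1, 14, 20] = 1.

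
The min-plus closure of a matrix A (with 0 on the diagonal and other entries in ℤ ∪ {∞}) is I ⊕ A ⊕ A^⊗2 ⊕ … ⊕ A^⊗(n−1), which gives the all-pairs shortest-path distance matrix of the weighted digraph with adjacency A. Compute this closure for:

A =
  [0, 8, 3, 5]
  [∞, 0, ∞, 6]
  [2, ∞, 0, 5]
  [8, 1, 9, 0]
Closure =
  [0, 6, 3, 5]
  [14, 0, 15, 6]
  [2, 6, 0, 5]
  [8, 1, 9, 0]

This is the Floyd-Warshall all-pairs shortest-path computation. For each intermediate vertex k = 0, 1, …, 3, update dist[i][j] ← min(dist[i][j], dist[i][k] + dist[k][j]). The final matrix gives, for each (i, j), the minimum total weight of any directed path from i to j (possibly empty when i = j).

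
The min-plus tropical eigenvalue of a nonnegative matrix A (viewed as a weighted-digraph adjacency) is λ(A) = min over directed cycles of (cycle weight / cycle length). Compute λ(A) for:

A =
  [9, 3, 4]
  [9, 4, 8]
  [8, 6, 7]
λ(A) = 4

Enumerate directed cycles and compute their means (weight / length). Sample:
  cycle 0 → 0: weight = 9, length = 1, mean = 9/1 ≈ 9.000
  cycle 1 → 1: weight = 4, length = 1, mean = 4/1 ≈ 4.000
  cycle 2 → 2: weight = 7, length = 1, mean = 7/1 ≈ 7.000
  cycle 0 → 1 → 0: weight = 12, length = 2, mean = 12/2 ≈ 6.000
  cycle 0 → 2 → 0: weight = 12, length = 2, mean = 12/2 ≈ 6.000
  cycle 1 → 0 → 1: weight = 12, length = 2, mean = 12/2 ≈ 6.000
Minimum mean = 4.000, attained e.g. along the cycle 1 → 1 with weight 4 and length 1. So λ(A) = 4/1 = 4.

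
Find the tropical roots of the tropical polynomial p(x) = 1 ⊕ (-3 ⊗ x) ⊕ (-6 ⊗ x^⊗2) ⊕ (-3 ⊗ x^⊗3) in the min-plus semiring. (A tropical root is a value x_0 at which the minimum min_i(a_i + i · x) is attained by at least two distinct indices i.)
Roots: {-3, 3, 4}

Each tropical root is a break point of the lower envelope of the lines y = a_i + i · x (there are 4 lines, with slopes 0, 1, ..., 3). Only the lines that attain the minimum somewhere contribute to roots; other lines are dominated. Here the surviving (envelope) indices are i = 3, i = 2, i = 1, i = 0.
Intersections between consecutive envelope lines give the roots: for adjacent envelope indices i < j the intersection is x = (a_i − a_j) / (j − i). Reading off the sorted break points: {-3, 3, 4}.
Verification: at each break x_0, at least two indices attain the minimum of min_i(a_i + i · x_0).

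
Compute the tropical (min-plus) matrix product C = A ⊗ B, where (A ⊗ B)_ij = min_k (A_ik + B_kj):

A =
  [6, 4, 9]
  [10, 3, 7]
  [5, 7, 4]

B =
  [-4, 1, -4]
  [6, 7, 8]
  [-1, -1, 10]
A ⊗ B =
  [2, 7, 2]
  [6, 6, 6]
  [1, 3, 1]

Apply the min-plus product entry-by-entry:
  C[0][0] = min over k of (A[0][0] + B[0][0] = 6 + -4 = 2, A[0][1] + B[1][0] = 4 + 6 = 10, A[0][2] + B[2][0] = 9 + -1 = 8) = 2 (attained at k = 0)
  C[0][1] = min over k of (A[0][0] + B[0][1] = 6 + 1 = 7, A[0][1] + B[1][1] = 4 + 7 = 11, A[0][2] + B[2][1] = 9 + -1 = 8) = 7 (attained at k = 0)
  C[0][2] = min over k of (A[0][0] + B[0][2] = 6 + -4 = 2, A[0][1] + B[1][2] = 4 + 8 = 12, A[0][2] + B[2][2] = 9 + 10 = 19) = 2 (attained at k = 0)
  C[1][0] = min over k of (A[1][0] + B[0][0] = 10 + -4 = 6, A[1][1] + B[1][0] = 3 + 6 = 9, A[1][2] + B[2][0] = 7 + -1 = 6) = 6 (attained at k = 0)
  C[1][1] = min over k of (A[1][0] + B[0][1] = 10 + 1 = 11, A[1][1] + B[1][1] = 3 + 7 = 10, A[1][2] + B[2][1] = 7 + -1 = 6) = 6 (attained at k = 2)
  C[1][2] = min over k of (A[1][0] + B[0][2] = 10 + -4 = 6, A[1][1] + B[1][2] = 3 + 8 = 11, A[1][2] + B[2][2] = 7 + 10 = 17) = 6 (attained at k = 0)
  C[2][0] = min over k of (A[2][0] + B[0][0] = 5 + -4 = 1, A[2][1] + B[1][0] = 7 + 6 = 13, A[2][2] + B[2][0] = 4 + -1 = 3) = 1 (attained at k = 0)
  C[2][1] = min over k of (A[2][0] + B[0][1] = 5 + 1 = 6, A[2][1] + B[1][1] = 7 + 7 = 14, A[2][2] + B[2][1] = 4 + -1 = 3) = 3 (attained at k = 2)
  C[2][2] = min over k of (A[2][0] + B[0][2] = 5 + -4 = 1, A[2][1] + B[1][2] = 7 + 8 = 15, A[2][2] + B[2][2] = 4 + 10 = 14) = 1 (attained at k = 0)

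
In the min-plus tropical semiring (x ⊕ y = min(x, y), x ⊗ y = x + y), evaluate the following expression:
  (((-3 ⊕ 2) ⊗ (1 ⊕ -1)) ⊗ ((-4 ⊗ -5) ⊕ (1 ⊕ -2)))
(((-3 ⊕ 2) ⊗ (1 ⊕ -1)) ⊗ ((-4 ⊗ -5) ⊕ (1 ⊕ -2))) = -13

Expand innermost to outermost. Recall ⊕ takes the minimum of its arguments and ⊗ takes their sum. Working out the expression (((-3 ⊕ 2) ⊗ (1 ⊕ -1)) ⊗ ((-4 ⊗ -5) ⊕ (1 ⊕ -2))) gives -13.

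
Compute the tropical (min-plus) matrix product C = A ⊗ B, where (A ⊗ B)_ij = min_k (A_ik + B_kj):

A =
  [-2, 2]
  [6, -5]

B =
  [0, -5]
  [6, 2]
A ⊗ B =
  [-2, -7]
  [1, -3]

Apply the min-plus product entry-by-entry:
  C[0][0] = min over k of (A[0][0] + B[0][0] = -2 + 0 = -2, A[0][1] + B[1][0] = 2 + 6 = 8) = -2 (attained at k = 0)
  C[0][1] = min over k of (A[0][0] + B[0][1] = -2 + -5 = -7, A[0][1] + B[1][1] = 2 + 2 = 4) = -7 (attained at k = 0)
  C[1][0] = min over k of (A[1][0] + B[0][0] = 6 + 0 = 6, A[1][1] + B[1][0] = -5 + 6 = 1) = 1 (attained at k = 1)
  C[1][1] = min over k of (A[1][0] + B[0][1] = 6 + -5 = 1, A[1][1] + B[1][1] = -5 + 2 = -3) = -3 (attained at k = 1)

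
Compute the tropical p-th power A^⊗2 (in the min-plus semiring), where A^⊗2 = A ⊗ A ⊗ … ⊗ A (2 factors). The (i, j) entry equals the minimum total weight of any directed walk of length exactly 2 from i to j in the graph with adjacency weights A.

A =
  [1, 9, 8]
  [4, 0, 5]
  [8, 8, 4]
A^⊗2 =
  [2, 9, 9]
  [4, 0, 5]
  [9, 8, 8]

Each entry (A^⊗2)_ij equals the minimum over all length-2 walks i = v_0 → v_1 → … → v_2 = j of Σ_t A[v_t][v_{t+1}]. For example, for (i, j) = (0, 2) we minimise over 3 possible intermediate vertex sequences; the minimum is 9, attained along the walk 0 → 0 → 2.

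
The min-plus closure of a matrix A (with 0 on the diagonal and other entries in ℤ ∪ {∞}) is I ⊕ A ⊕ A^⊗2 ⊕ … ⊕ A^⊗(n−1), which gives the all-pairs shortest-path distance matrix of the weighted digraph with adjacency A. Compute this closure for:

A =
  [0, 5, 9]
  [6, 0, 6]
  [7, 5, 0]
Closure =
  [0, 5, 9]
  [6, 0, 6]
  [7, 5, 0]

This is the Floyd-Warshall all-pairs shortest-path computation. For each intermediate vertex k = 0, 1, …, 2, update dist[i][j] ← min(dist[i][j], dist[i][k] + dist[k][j]). The final matrix gives, for each (i, j), the minimum total weight of any directed path from i to j (possibly empty when i = j).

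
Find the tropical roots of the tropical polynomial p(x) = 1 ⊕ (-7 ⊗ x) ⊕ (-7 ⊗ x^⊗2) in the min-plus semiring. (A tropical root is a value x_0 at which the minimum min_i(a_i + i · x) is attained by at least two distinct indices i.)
Roots: {0, 8}

Each tropical root is a break point of the lower envelope of the lines y = a_i + i · x (there are 3 lines, with slopes 0, 1, ..., 2). Only the lines that attain the minimum somewhere contribute to roots; other lines are dominated. Here the surviving (envelope) indices are i = 2, i = 1, i = 0.
Intersections between consecutive envelope lines give the roots: for adjacent envelope indices i < j the intersection is x = (a_i − a_j) / (j − i). Reading off the sorted break points: {0, 8}.
Verification: at each break x_0, at least two indices attain the minimum of min_i(a_i + i · x_0).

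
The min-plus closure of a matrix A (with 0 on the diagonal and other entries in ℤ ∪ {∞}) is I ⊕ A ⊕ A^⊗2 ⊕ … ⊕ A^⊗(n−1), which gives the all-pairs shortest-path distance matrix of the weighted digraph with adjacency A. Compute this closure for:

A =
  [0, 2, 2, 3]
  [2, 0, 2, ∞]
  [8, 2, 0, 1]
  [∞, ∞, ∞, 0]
Closure =
  [0, 2, 2, 3]
  [2, 0, 2, 3]
  [4, 2, 0, 1]
  [∞, ∞, ∞, 0]

This is the Floyd-Warshall all-pairs shortest-path computation. For each intermediate vertex k = 0, 1, …, 3, update dist[i][j] ← min(dist[i][j], dist[i][k] + dist[k][j]). The final matrix gives, for each (i, j), the minimum total weight of any directed path from i to j (possibly empty when i = j).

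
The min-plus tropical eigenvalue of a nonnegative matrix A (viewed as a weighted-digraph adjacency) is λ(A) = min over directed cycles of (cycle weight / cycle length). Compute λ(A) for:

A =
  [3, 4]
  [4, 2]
λ(A) = 2

Enumerate directed cycles and compute their means (weight / length). Sample:
  cycle 0 → 0: weight = 3, length = 1, mean = 3/1 ≈ 3.000
  cycle 1 → 1: weight = 2, length = 1, mean = 2/1 ≈ 2.000
  cycle 0 → 1 → 0: weight = 8, length = 2, mean = 8/2 ≈ 4.000
  cycle 1 → 0 → 1: weight = 8, length = 2, mean = 8/2 ≈ 4.000
Minimum mean = 2.000, attained e.g. along the cycle 1 → 1 with weight 2 and length 1. So λ(A) = 2/1 = 2.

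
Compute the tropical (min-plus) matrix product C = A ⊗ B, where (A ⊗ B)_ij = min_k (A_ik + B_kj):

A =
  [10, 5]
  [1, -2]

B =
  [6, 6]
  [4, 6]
A ⊗ B =
  [9, 11]
  [2, 4]

Apply the min-plus product entry-by-entry:
  C[0][0] = min over k of (A[0][0] + B[0][0] = 10 + 6 = 16, A[0][1] + B[1][0] = 5 + 4 = 9) = 9 (attained at k = 1)
  C[0][1] = min over k of (A[0][0] + B[0][1] = 10 + 6 = 16, A[0][1] + B[1][1] = 5 + 6 = 11) = 11 (attained at k = 1)
  C[1][0] = min over k of (A[1][0] + B[0][0] = 1 + 6 = 7, A[1][1] + B[1][0] = -2 + 4 = 2) = 2 (attained at k = 1)
  C[1][1] = min over k of (A[1][0] + B[0][1] = 1 + 6 = 7, A[1][1] + B[1][1] = -2 + 6 = 4) = 4 (attained at k = 1)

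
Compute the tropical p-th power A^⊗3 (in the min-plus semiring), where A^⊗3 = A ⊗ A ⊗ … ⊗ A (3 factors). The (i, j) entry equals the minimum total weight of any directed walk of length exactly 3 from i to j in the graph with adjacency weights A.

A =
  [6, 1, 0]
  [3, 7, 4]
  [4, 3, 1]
A^⊗3 =
  [5, 4, 2]
  [7, 6, 4]
  [6, 5, 3]

Each entry (A^⊗3)_ij equals the minimum over all length-3 walks i = v_0 → v_1 → … → v_3 = j of Σ_t A[v_t][v_{t+1}]. For example, for (i, j) = (0, 2) we minimise over 9 possible intermediate vertex sequences; the minimum is 2, attained along the walk 0 → 2 → 2 → 2.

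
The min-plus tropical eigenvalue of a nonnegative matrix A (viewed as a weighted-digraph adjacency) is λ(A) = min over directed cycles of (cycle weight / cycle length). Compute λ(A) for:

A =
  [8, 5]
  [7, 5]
λ(A) = 5

Enumerate directed cycles and compute their means (weight / length). Sample:
  cycle 0 → 0: weight = 8, length = 1, mean = 8/1 ≈ 8.000
  cycle 1 → 1: weight = 5, length = 1, mean = 5/1 ≈ 5.000
  cycle 0 → 1 → 0: weight = 12, length = 2, mean = 12/2 ≈ 6.000
  cycle 1 → 0 → 1: weight = 12, length = 2, mean = 12/2 ≈ 6.000
Minimum mean = 5.000, attained e.g. along the cycle 1 → 1 with weight 5 and length 1. So λ(A) = 5/1 = 5.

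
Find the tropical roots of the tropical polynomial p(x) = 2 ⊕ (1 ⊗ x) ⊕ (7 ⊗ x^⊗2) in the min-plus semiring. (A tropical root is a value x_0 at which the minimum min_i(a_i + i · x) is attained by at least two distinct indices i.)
Roots: {-6, 1}

Each tropical root is a break point of the lower envelope of the lines y = a_i + i · x (there are 3 lines, with slopes 0, 1, ..., 2). Only the lines that attain the minimum somewhere contribute to roots; other lines are dominated. Here the surviving (envelope) indices are i = 2, i = 1, i = 0.
Intersections between consecutive envelope lines give the roots: for adjacent envelope indices i < j the intersection is x = (a_i − a_j) / (j − i). Reading off the sorted break points: {-6, 1}.
Verification: at each break x_0, at least two indices attain the minimum of min_i(a_i + i · x_0).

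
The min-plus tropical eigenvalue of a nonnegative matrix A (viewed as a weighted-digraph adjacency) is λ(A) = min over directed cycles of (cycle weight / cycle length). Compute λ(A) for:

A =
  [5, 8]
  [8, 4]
λ(A) = 4

Enumerate directed cycles and compute their means (weight / length). Sample:
  cycle 0 → 0: weight = 5, length = 1, mean = 5/1 ≈ 5.000
  cycle 1 → 1: weight = 4, length = 1, mean = 4/1 ≈ 4.000
  cycle 0 → 1 → 0: weight = 16, length = 2, mean = 16/2 ≈ 8.000
  cycle 1 → 0 → 1: weight = 16, length = 2, mean = 16/2 ≈ 8.000
Minimum mean = 4.000, attained e.g. along the cycle 1 → 1 with weight 4 and length 1. So λ(A) = 4/1 = 4.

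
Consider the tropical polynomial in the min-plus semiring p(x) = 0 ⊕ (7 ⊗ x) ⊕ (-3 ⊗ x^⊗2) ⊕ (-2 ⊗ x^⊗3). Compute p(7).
p(7) = 0

A tropical monomial a ⊗ x^⊗i evaluates to a + i · x. Evaluating each term at x = 7:
  Term 0 contributes 0 + 0 · 7 = 0
  Term 1 contributes 7 + 1 · 7 = 14
  Term 2 contributes -3 + 2 · 7 = 11
  Term 3 contributes -2 + 3 · 7 = 19
p(7) = ⊕ of these = min[0, 14, 11, 19] = 0.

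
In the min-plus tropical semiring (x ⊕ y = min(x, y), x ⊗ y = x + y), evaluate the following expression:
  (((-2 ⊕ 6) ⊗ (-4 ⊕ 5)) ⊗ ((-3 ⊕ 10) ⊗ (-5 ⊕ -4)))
(((-2 ⊕ 6) ⊗ (-4 ⊕ 5)) ⊗ ((-3 ⊕ 10) ⊗ (-5 ⊕ -4))) = -14

Expand innermost to outermost. Recall ⊕ takes the minimum of its arguments and ⊗ takes their sum. Working out the expression (((-2 ⊕ 6) ⊗ (-4 ⊕ 5)) ⊗ ((-3 ⊕ 10) ⊗ (-5 ⊕ -4))) gives -14.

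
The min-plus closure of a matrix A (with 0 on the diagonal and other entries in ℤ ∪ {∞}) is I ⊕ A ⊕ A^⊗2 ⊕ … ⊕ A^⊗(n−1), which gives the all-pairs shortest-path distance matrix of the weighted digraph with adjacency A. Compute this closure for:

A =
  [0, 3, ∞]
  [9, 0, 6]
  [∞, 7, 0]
Closure =
  [0, 3, 9]
  [9, 0, 6]
  [16, 7, 0]

This is the Floyd-Warshall all-pairs shortest-path computation. For each intermediate vertex k = 0, 1, …, 2, update dist[i][j] ← min(dist[i][j], dist[i][k] + dist[k][j]). The final matrix gives, for each (i, j), the minimum total weight of any directed path from i to j (possibly empty when i = j).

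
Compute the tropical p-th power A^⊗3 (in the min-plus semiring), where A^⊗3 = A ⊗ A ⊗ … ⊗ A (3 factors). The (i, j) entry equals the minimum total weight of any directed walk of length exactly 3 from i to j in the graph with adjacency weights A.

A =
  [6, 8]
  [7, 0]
A^⊗3 =
  [15, 8]
  [7, 0]

Each entry (A^⊗3)_ij equals the minimum over all length-3 walks i = v_0 → v_1 → … → v_3 = j of Σ_t A[v_t][v_{t+1}]. For example, for (i, j) = (0, 1) we minimise over 4 possible intermediate vertex sequences; the minimum is 8, attained along the walk 0 → 1 → 1 → 1.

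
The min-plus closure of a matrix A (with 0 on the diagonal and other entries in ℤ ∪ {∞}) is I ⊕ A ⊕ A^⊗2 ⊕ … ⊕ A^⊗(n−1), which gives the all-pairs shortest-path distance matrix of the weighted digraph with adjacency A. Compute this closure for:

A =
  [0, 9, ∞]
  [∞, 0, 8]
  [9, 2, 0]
Closure =
  [0, 9, 17]
  [17, 0, 8]
  [9, 2, 0]

This is the Floyd-Warshall all-pairs shortest-path computation. For each intermediate vertex k = 0, 1, …, 2, update dist[i][j] ← min(dist[i][j], dist[i][k] + dist[k][j]). The final matrix gives, for each (i, j), the minimum total weight of any directed path from i to j (possibly empty when i = j).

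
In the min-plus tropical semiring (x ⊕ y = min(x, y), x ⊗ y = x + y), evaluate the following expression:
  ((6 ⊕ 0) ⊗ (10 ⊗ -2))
((6 ⊕ 0) ⊗ (10 ⊗ -2)) = 8

Expand innermost to outermost. Recall ⊕ takes the minimum of its arguments and ⊗ takes their sum. Working out the expression ((6 ⊕ 0) ⊗ (10 ⊗ -2)) gives 8.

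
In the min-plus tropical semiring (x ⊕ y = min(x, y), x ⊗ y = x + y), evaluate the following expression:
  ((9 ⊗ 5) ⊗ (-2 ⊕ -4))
((9 ⊗ 5) ⊗ (-2 ⊕ -4)) = 10

Expand innermost to outermost. Recall ⊕ takes the minimum of its arguments and ⊗ takes their sum. Working out the expression ((9 ⊗ 5) ⊗ (-2 ⊕ -4)) gives 10.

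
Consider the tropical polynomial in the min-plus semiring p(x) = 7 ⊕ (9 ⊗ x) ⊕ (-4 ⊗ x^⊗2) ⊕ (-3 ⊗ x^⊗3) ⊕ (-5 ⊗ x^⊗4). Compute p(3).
p(3) = 2

A tropical monomial a ⊗ x^⊗i evaluates to a + i · x. Evaluating each term at x = 3:
  Term 0 contributes 7 + 0 · 3 = 7
  Term 1 contributes 9 + 1 · 3 = 12
  Term 2 contributes -4 + 2 · 3 = 2
  Term 3 contributes -3 + 3 · 3 = 6
  Term 4 contributes -5 + 4 · 3 = 7
p(3) = ⊕ of these = min[7, 12, 2, 6, 7] = 2.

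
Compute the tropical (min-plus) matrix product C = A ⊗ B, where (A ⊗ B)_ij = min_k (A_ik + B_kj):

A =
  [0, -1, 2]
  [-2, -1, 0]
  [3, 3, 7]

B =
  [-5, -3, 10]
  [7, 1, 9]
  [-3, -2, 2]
A ⊗ B =
  [-5, -3, 4]
  [-7, -5, 2]
  [-2, 0, 9]

Apply the min-plus product entry-by-entry:
  C[0][0] = min over k of (A[0][0] + B[0][0] = 0 + -5 = -5, A[0][1] + B[1][0] = -1 + 7 = 6, A[0][2] + B[2][0] = 2 + -3 = -1) = -5 (attained at k = 0)
  C[0][1] = min over k of (A[0][0] + B[0][1] = 0 + -3 = -3, A[0][1] + B[1][1] = -1 + 1 = 0, A[0][2] + B[2][1] = 2 + -2 = 0) = -3 (attained at k = 0)
  C[0][2] = min over k of (A[0][0] + B[0][2] = 0 + 10 = 10, A[0][1] + B[1][2] = -1 + 9 = 8, A[0][2] + B[2][2] = 2 + 2 = 4) = 4 (attained at k = 2)
  C[1][0] = min over k of (A[1][0] + B[0][0] = -2 + -5 = -7, A[1][1] + B[1][0] = -1 + 7 = 6, A[1][2] + B[2][0] = 0 + -3 = -3) = -7 (attained at k = 0)
  C[1][1] = min over k of (A[1][0] + B[0][1] = -2 + -3 = -5, A[1][1] + B[1][1] = -1 + 1 = 0, A[1][2] + B[2][1] = 0 + -2 = -2) = -5 (attained at k = 0)
  C[1][2] = min over k of (A[1][0] + B[0][2] = -2 + 10 = 8, A[1][1] + B[1][2] = -1 + 9 = 8, A[1][2] + B[2][2] = 0 + 2 = 2) = 2 (attained at k = 2)
  C[2][0] = min over k of (A[2][0] + B[0][0] = 3 + -5 = -2, A[2][1] + B[1][0] = 3 + 7 = 10, A[2][2] + B[2][0] = 7 + -3 = 4) = -2 (attained at k = 0)
  C[2][1] = min over k of (A[2][0] + B[0][1] = 3 + -3 = 0, A[2][1] + B[1][1] = 3 + 1 = 4, A[2][2] + B[2][1] = 7 + -2 = 5) = 0 (attained at k = 0)
  C[2][2] = min over k of (A[2][0] + B[0][2] = 3 + 10 = 13, A[2][1] + B[1][2] = 3 + 9 = 12, A[2][2] + B[2][2] = 7 + 2 = 9) = 9 (attained at k = 2)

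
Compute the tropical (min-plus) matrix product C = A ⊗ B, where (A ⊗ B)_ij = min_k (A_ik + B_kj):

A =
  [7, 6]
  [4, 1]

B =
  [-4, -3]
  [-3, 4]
A ⊗ B =
  [3, 4]
  [-2, 1]

Apply the min-plus product entry-by-entry:
  C[0][0] = min over k of (A[0][0] + B[0][0] = 7 + -4 = 3, A[0][1] + B[1][0] = 6 + -3 = 3) = 3 (attained at k = 0)
  C[0][1] = min over k of (A[0][0] + B[0][1] = 7 + -3 = 4, A[0][1] + B[1][1] = 6 + 4 = 10) = 4 (attained at k = 0)
  C[1][0] = min over k of (A[1][0] + B[0][0] = 4 + -4 = 0, A[1][1] + B[1][0] = 1 + -3 = -2) = -2 (attained at k = 1)
  C[1][1] = min over k of (A[1][0] + B[0][1] = 4 + -3 = 1, A[1][1] + B[1][1] = 1 + 4 = 5) = 1 (attained at k = 0)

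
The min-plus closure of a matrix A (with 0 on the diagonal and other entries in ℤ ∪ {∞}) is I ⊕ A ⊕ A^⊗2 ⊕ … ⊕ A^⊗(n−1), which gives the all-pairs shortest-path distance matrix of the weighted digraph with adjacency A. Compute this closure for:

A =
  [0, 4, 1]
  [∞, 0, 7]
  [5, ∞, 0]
Closure =
  [0, 4, 1]
  [12, 0, 7]
  [5, 9, 0]

This is the Floyd-Warshall all-pairs shortest-path computation. For each intermediate vertex k = 0, 1, …, 2, update dist[i][j] ← min(dist[i][j], dist[i][k] + dist[k][j]). The final matrix gives, for each (i, j), the minimum total weight of any directed path from i to j (possibly empty when i = j).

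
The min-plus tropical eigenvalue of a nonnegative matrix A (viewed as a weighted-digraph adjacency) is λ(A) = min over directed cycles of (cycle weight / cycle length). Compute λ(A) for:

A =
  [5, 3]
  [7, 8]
λ(A) = 5

Enumerate directed cycles and compute their means (weight / length). Sample:
  cycle 0 → 0: weight = 5, length = 1, mean = 5/1 ≈ 5.000
  cycle 1 → 1: weight = 8, length = 1, mean = 8/1 ≈ 8.000
  cycle 0 → 1 → 0: weight = 10, length = 2, mean = 10/2 ≈ 5.000
  cycle 1 → 0 → 1: weight = 10, length = 2, mean = 10/2 ≈ 5.000
Minimum mean = 5.000, attained e.g. along the cycle 0 → 0 with weight 5 and length 1. So λ(A) = 5/1 = 5.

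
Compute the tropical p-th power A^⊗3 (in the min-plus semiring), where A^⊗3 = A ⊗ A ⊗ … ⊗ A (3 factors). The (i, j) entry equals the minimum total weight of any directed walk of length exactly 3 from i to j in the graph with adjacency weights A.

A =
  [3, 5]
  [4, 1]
A^⊗3 =
  [9, 7]
  [6, 3]

Each entry (A^⊗3)_ij equals the minimum over all length-3 walks i = v_0 → v_1 → … → v_3 = j of Σ_t A[v_t][v_{t+1}]. For example, for (i, j) = (0, 1) we minimise over 4 possible intermediate vertex sequences; the minimum is 7, attained along the walk 0 → 1 → 1 → 1.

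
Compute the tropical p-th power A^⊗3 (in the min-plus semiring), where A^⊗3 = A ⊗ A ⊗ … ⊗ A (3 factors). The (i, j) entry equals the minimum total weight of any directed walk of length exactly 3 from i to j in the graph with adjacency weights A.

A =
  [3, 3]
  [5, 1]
A^⊗3 =
  [9, 5]
  [7, 3]

Each entry (A^⊗3)_ij equals the minimum over all length-3 walks i = v_0 → v_1 → … → v_3 = j of Σ_t A[v_t][v_{t+1}]. For example, for (i, j) = (0, 1) we minimise over 4 possible intermediate vertex sequences; the minimum is 5, attained along the walk 0 → 1 → 1 → 1.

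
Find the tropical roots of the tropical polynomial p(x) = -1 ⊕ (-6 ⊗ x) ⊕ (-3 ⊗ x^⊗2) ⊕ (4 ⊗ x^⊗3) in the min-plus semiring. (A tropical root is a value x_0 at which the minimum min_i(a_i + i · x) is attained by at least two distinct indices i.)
Roots: {-7, -3, 5}

Each tropical root is a break point of the lower envelope of the lines y = a_i + i · x (there are 4 lines, with slopes 0, 1, ..., 3). Only the lines that attain the minimum somewhere contribute to roots; other lines are dominated. Here the surviving (envelope) indices are i = 3, i = 2, i = 1, i = 0.
Intersections between consecutive envelope lines give the roots: for adjacent envelope indices i < j the intersection is x = (a_i − a_j) / (j − i). Reading off the sorted break points: {-7, -3, 5}.
Verification: at each break x_0, at least two indices attain the minimum of min_i(a_i + i · x_0).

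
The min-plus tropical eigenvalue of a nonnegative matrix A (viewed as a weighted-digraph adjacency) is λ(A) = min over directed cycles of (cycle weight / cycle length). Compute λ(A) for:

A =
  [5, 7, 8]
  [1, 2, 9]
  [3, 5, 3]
λ(A) = 2

Enumerate directed cycles and compute their means (weight / length). Sample:
  cycle 0 → 0: weight = 5, length = 1, mean = 5/1 ≈ 5.000
  cycle 1 → 1: weight = 2, length = 1, mean = 2/1 ≈ 2.000
  cycle 2 → 2: weight = 3, length = 1, mean = 3/1 ≈ 3.000
  cycle 0 → 1 → 0: weight = 8, length = 2, mean = 8/2 ≈ 4.000
  cycle 0 → 2 → 0: weight = 11, length = 2, mean = 11/2 ≈ 5.500
  cycle 1 → 0 → 1: weight = 8, length = 2, mean = 8/2 ≈ 4.000
Minimum mean = 2.000, attained e.g. along the cycle 1 → 1 with weight 2 and length 1. So λ(A) = 2/1 = 2.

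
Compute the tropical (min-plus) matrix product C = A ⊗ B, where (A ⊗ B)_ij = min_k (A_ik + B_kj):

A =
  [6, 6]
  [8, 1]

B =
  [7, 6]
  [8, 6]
A ⊗ B =
  [13, 12]
  [9, 7]

Apply the min-plus product entry-by-entry:
  C[0][0] = min over k of (A[0][0] + B[0][0] = 6 + 7 = 13, A[0][1] + B[1][0] = 6 + 8 = 14) = 13 (attained at k = 0)
  C[0][1] = min over k of (A[0][0] + B[0][1] = 6 + 6 = 12, A[0][1] + B[1][1] = 6 + 6 = 12) = 12 (attained at k = 0)
  C[1][0] = min over k of (A[1][0] + B[0][0] = 8 + 7 = 15, A[1][1] + B[1][0] = 1 + 8 = 9) = 9 (attained at k = 1)
  C[1][1] = min over k of (A[1][0] + B[0][1] = 8 + 6 = 14, A[1][1] + B[1][1] = 1 + 6 = 7) = 7 (attained at k = 1)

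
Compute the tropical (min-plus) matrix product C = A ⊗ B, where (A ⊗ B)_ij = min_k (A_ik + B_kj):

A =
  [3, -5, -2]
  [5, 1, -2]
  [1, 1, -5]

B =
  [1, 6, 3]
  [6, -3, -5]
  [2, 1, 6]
A ⊗ B =
  [0, -8, -10]
  [0, -2, -4]
  [-3, -4, -4]

Apply the min-plus product entry-by-entry:
  C[0][0] = min over k of (A[0][0] + B[0][0] = 3 + 1 = 4, A[0][1] + B[1][0] = -5 + 6 = 1, A[0][2] + B[2][0] = -2 + 2 = 0) = 0 (attained at k = 2)
  C[0][1] = min over k of (A[0][0] + B[0][1] = 3 + 6 = 9, A[0][1] + B[1][1] = -5 + -3 = -8, A[0][2] + B[2][1] = -2 + 1 = -1) = -8 (attained at k = 1)
  C[0][2] = min over k of (A[0][0] + B[0][2] = 3 + 3 = 6, A[0][1] + B[1][2] = -5 + -5 = -10, A[0][2] + B[2][2] = -2 + 6 = 4) = -10 (attained at k = 1)
  C[1][0] = min over k of (A[1][0] + B[0][0] = 5 + 1 = 6, A[1][1] + B[1][0] = 1 + 6 = 7, A[1][2] + B[2][0] = -2 + 2 = 0) = 0 (attained at k = 2)
  C[1][1] = min over k of (A[1][0] + B[0][1] = 5 + 6 = 11, A[1][1] + B[1][1] = 1 + -3 = -2, A[1][2] + B[2][1] = -2 + 1 = -1) = -2 (attained at k = 1)
  C[1][2] = min over k of (A[1][0] + B[0][2] = 5 + 3 = 8, A[1][1] + B[1][2] = 1 + -5 = -4, A[1][2] + B[2][2] = -2 + 6 = 4) = -4 (attained at k = 1)
  C[2][0] = min over k of (A[2][0] + B[0][0] = 1 + 1 = 2, A[2][1] + B[1][0] = 1 + 6 = 7, A[2][2] + B[2][0] = -5 + 2 = -3) = -3 (attained at k = 2)
  C[2][1] = min over k of (A[2][0] + B[0][1] = 1 + 6 = 7, A[2][1] + B[1][1] = 1 + -3 = -2, A[2][2] + B[2][1] = -5 + 1 = -4) = -4 (attained at k = 2)
  C[2][2] = min over k of (A[2][0] + B[0][2] = 1 + 3 = 4, A[2][1] + B[1][2] = 1 + -5 = -4, A[2][2] + B[2][2] = -5 + 6 = 1) = -4 (attained at k = 1)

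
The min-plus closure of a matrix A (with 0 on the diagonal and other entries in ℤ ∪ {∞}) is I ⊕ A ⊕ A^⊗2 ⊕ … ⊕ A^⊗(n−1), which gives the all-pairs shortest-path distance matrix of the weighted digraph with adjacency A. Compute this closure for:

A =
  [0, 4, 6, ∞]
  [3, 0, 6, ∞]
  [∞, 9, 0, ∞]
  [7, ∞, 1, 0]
Closure =
  [0, 4, 6, ∞]
  [3, 0, 6, ∞]
  [12, 9, 0, ∞]
  [7, 10, 1, 0]

This is the Floyd-Warshall all-pairs shortest-path computation. For each intermediate vertex k = 0, 1, …, 3, update dist[i][j] ← min(dist[i][j], dist[i][k] + dist[k][j]). The final matrix gives, for each (i, j), the minimum total weight of any directed path from i to j (possibly empty when i = j).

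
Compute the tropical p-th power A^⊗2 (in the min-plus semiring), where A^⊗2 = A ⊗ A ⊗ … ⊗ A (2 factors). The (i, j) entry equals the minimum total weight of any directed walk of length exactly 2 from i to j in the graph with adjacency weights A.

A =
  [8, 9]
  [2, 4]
A^⊗2 =
  [11, 13]
  [6, 8]

Each entry (A^⊗2)_ij equals the minimum over all length-2 walks i = v_0 → v_1 → … → v_2 = j of Σ_t A[v_t][v_{t+1}]. For example, for (i, j) = (0, 1) we minimise over 2 possible intermediate vertex sequences; the minimum is 13, attained along the walk 0 → 1 → 1.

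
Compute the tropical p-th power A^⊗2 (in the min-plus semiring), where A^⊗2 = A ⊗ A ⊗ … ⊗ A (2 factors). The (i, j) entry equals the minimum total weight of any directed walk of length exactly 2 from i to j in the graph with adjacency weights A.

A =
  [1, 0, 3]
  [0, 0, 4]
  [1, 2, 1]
A^⊗2 =
  [0, 0, 4]
  [0, 0, 3]
  [2, 1, 2]

Each entry (A^⊗2)_ij equals the minimum over all length-2 walks i = v_0 → v_1 → … → v_2 = j of Σ_t A[v_t][v_{t+1}]. For example, for (i, j) = (0, 2) we minimise over 3 possible intermediate vertex sequences; the minimum is 4, attained along the walk 0 → 0 → 2.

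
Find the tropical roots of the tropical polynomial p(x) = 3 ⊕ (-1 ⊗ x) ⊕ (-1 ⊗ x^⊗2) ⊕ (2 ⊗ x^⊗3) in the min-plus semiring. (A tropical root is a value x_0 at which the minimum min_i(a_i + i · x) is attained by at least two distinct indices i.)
Roots: {-3, 0, 4}

Each tropical root is a break point of the lower envelope of the lines y = a_i + i · x (there are 4 lines, with slopes 0, 1, ..., 3). Only the lines that attain the minimum somewhere contribute to roots; other lines are dominated. Here the surviving (envelope) indices are i = 3, i = 2, i = 1, i = 0.
Intersections between consecutive envelope lines give the roots: for adjacent envelope indices i < j the intersection is x = (a_i − a_j) / (j − i). Reading off the sorted break points: {-3, 0, 4}.
Verification: at each break x_0, at least two indices attain the minimum of min_i(a_i + i · x_0).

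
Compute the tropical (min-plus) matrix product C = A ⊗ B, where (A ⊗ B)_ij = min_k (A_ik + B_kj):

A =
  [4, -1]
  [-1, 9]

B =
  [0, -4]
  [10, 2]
A ⊗ B =
  [4, 0]
  [-1, -5]

Apply the min-plus product entry-by-entry:
  C[0][0] = min over k of (A[0][0] + B[0][0] = 4 + 0 = 4, A[0][1] + B[1][0] = -1 + 10 = 9) = 4 (attained at k = 0)
  C[0][1] = min over k of (A[0][0] + B[0][1] = 4 + -4 = 0, A[0][1] + B[1][1] = -1 + 2 = 1) = 0 (attained at k = 0)
  C[1][0] = min over k of (A[1][0] + B[0][0] = -1 + 0 = -1, A[1][1] + B[1][0] = 9 + 10 = 19) = -1 (attained at k = 0)
  C[1][1] = min over k of (A[1][0] + B[0][1] = -1 + -4 = -5, A[1][1] + B[1][1] = 9 + 2 = 11) = -5 (attained at k = 0)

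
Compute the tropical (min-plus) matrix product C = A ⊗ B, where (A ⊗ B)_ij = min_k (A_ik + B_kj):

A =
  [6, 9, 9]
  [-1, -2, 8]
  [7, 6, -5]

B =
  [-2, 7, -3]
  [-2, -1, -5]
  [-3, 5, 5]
A ⊗ B =
  [4, 8, 3]
  [-4, -3, -7]
  [-8, 0, 0]

Apply the min-plus product entry-by-entry:
  C[0][0] = min over k of (A[0][0] + B[0][0] = 6 + -2 = 4, A[0][1] + B[1][0] = 9 + -2 = 7, A[0][2] + B[2][0] = 9 + -3 = 6) = 4 (attained at k = 0)
  C[0][1] = min over k of (A[0][0] + B[0][1] = 6 + 7 = 13, A[0][1] + B[1][1] = 9 + -1 = 8, A[0][2] + B[2][1] = 9 + 5 = 14) = 8 (attained at k = 1)
  C[0][2] = min over k of (A[0][0] + B[0][2] = 6 + -3 = 3, A[0][1] + B[1][2] = 9 + -5 = 4, A[0][2] + B[2][2] = 9 + 5 = 14) = 3 (attained at k = 0)
  C[1][0] = min over k of (A[1][0] + B[0][0] = -1 + -2 = -3, A[1][1] + B[1][0] = -2 + -2 = -4, A[1][2] + B[2][0] = 8 + -3 = 5) = -4 (attained at k = 1)
  C[1][1] = min over k of (A[1][0] + B[0][1] = -1 + 7 = 6, A[1][1] + B[1][1] = -2 + -1 = -3, A[1][2] + B[2][1] = 8 + 5 = 13) = -3 (attained at k = 1)
  C[1][2] = min over k of (A[1][0] + B[0][2] = -1 + -3 = -4, A[1][1] + B[1][2] = -2 + -5 = -7, A[1][2] + B[2][2] = 8 + 5 = 13) = -7 (attained at k = 1)
  C[2][0] = min over k of (A[2][0] + B[0][0] = 7 + -2 = 5, A[2][1] + B[1][0] = 6 + -2 = 4, A[2][2] + B[2][0] = -5 + -3 = -8) = -8 (attained at k = 2)
  C[2][1] = min over k of (A[2][0] + B[0][1] = 7 + 7 = 14, A[2][1] + B[1][1] = 6 + -1 = 5, A[2][2] + B[2][1] = -5 + 5 = 0) = 0 (attained at k = 2)
  C[2][2] = min over k of (A[2][0] + B[0][2] = 7 + -3 = 4, A[2][1] + B[1][2] = 6 + -5 = 1, A[2][2] + B[2][2] = -5 + 5 = 0) = 0 (attained at k = 2)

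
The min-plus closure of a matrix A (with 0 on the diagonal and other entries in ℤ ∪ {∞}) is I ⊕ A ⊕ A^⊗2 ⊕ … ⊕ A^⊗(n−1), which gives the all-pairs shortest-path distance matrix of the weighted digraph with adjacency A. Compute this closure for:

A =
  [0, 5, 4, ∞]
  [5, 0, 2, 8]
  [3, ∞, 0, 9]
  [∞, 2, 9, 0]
Closure =
  [0, 5, 4, 13]
  [5, 0, 2, 8]
  [3, 8, 0, 9]
  [7, 2, 4, 0]

This is the Floyd-Warshall all-pairs shortest-path computation. For each intermediate vertex k = 0, 1, …, 3, update dist[i][j] ← min(dist[i][j], dist[i][k] + dist[k][j]). The final matrix gives, for each (i, j), the minimum total weight of any directed path from i to j (possibly empty when i = j).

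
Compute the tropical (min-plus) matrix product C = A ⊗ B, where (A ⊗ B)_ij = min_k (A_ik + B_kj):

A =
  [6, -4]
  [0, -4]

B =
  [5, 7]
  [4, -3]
A ⊗ B =
  [0, -7]
  [0, -7]

Apply the min-plus product entry-by-entry:
  C[0][0] = min over k of (A[0][0] + B[0][0] = 6 + 5 = 11, A[0][1] + B[1][0] = -4 + 4 = 0) = 0 (attained at k = 1)
  C[0][1] = min over k of (A[0][0] + B[0][1] = 6 + 7 = 13, A[0][1] + B[1][1] = -4 + -3 = -7) = -7 (attained at k = 1)
  C[1][0] = min over k of (A[1][0] + B[0][0] = 0 + 5 = 5, A[1][1] + B[1][0] = -4 + 4 = 0) = 0 (attained at k = 1)
  C[1][1] = min over k of (A[1][0] + B[0][1] = 0 + 7 = 7, A[1][1] + B[1][1] = -4 + -3 = -7) = -7 (attained at k = 1)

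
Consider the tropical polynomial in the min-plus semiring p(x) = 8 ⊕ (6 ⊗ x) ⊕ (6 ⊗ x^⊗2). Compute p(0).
p(0) = 6

A tropical monomial a ⊗ x^⊗i evaluates to a + i · x. Evaluating each term at x = 0:
  Term 0 contributes 8 + 0 · 0 = 8
  Term 1 contributes 6 + 1 · 0 = 6
  Term 2 contributes 6 + 2 · 0 = 6
p(0) = ⊕ of these = min[8, 6, 6] = 6.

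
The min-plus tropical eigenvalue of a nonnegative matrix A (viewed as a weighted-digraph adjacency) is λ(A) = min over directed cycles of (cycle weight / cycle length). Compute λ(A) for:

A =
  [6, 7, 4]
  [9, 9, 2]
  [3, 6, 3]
λ(A) = 3

Enumerate directed cycles and compute their means (weight / length). Sample:
  cycle 0 → 0: weight = 6, length = 1, mean = 6/1 ≈ 6.000
  cycle 1 → 1: weight = 9, length = 1, mean = 9/1 ≈ 9.000
  cycle 2 → 2: weight = 3, length = 1, mean = 3/1 ≈ 3.000
  cycle 0 → 1 → 0: weight = 16, length = 2, mean = 16/2 ≈ 8.000
  cycle 0 → 2 → 0: weight = 7, length = 2, mean = 7/2 ≈ 3.500
  cycle 1 → 0 → 1: weight = 16, length = 2, mean = 16/2 ≈ 8.000
Minimum mean = 3.000, attained e.g. along the cycle 2 → 2 with weight 3 and length 1. So λ(A) = 3/1 = 3.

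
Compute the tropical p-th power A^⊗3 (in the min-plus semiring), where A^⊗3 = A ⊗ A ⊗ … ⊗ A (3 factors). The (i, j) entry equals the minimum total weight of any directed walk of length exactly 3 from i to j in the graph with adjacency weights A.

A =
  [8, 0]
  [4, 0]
A^⊗3 =
  [4, 0]
  [4, 0]

Each entry (A^⊗3)_ij equals the minimum over all length-3 walks i = v_0 → v_1 → … → v_3 = j of Σ_t A[v_t][v_{t+1}]. For example, for (i, j) = (0, 1) we minimise over 4 possible intermediate vertex sequences; the minimum is 0, attained along the walk 0 → 1 → 1 → 1.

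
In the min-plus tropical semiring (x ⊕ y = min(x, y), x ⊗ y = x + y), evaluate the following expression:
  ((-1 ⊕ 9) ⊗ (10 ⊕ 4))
((-1 ⊕ 9) ⊗ (10 ⊕ 4)) = 3

Expand innermost to outermost. Recall ⊕ takes the minimum of its arguments and ⊗ takes their sum. Working out the expression ((-1 ⊕ 9) ⊗ (10 ⊕ 4)) gives 3.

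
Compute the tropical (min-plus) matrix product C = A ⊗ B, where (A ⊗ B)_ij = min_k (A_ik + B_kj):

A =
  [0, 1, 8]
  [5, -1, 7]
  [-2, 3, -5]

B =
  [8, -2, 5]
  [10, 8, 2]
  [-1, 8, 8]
A ⊗ B =
  [7, -2, 3]
  [6, 3, 1]
  [-6, -4, 3]

Apply the min-plus product entry-by-entry:
  C[0][0] = min over k of (A[0][0] + B[0][0] = 0 + 8 = 8, A[0][1] + B[1][0] = 1 + 10 = 11, A[0][2] + B[2][0] = 8 + -1 = 7) = 7 (attained at k = 2)
  C[0][1] = min over k of (A[0][0] + B[0][1] = 0 + -2 = -2, A[0][1] + B[1][1] = 1 + 8 = 9, A[0][2] + B[2][1] = 8 + 8 = 16) = -2 (attained at k = 0)
  C[0][2] = min over k of (A[0][0] + B[0][2] = 0 + 5 = 5, A[0][1] + B[1][2] = 1 + 2 = 3, A[0][2] + B[2][2] = 8 + 8 = 16) = 3 (attained at k = 1)
  C[1][0] = min over k of (A[1][0] + B[0][0] = 5 + 8 = 13, A[1][1] + B[1][0] = -1 + 10 = 9, A[1][2] + B[2][0] = 7 + -1 = 6) = 6 (attained at k = 2)
  C[1][1] = min over k of (A[1][0] + B[0][1] = 5 + -2 = 3, A[1][1] + B[1][1] = -1 + 8 = 7, A[1][2] + B[2][1] = 7 + 8 = 15) = 3 (attained at k = 0)
  C[1][2] = min over k of (A[1][0] + B[0][2] = 5 + 5 = 10, A[1][1] + B[1][2] = -1 + 2 = 1, A[1][2] + B[2][2] = 7 + 8 = 15) = 1 (attained at k = 1)
  C[2][0] = min over k of (A[2][0] + B[0][0] = -2 + 8 = 6, A[2][1] + B[1][0] = 3 + 10 = 13, A[2][2] + B[2][0] = -5 + -1 = -6) = -6 (attained at k = 2)
  C[2][1] = min over k of (A[2][0] + B[0][1] = -2 + -2 = -4, A[2][1] + B[1][1] = 3 + 8 = 11, A[2][2] + B[2][1] = -5 + 8 = 3) = -4 (attained at k = 0)
  C[2][2] = min over k of (A[2][0] + B[0][2] = -2 + 5 = 3, A[2][1] + B[1][2] = 3 + 2 = 5, A[2][2] + B[2][2] = -5 + 8 = 3) = 3 (attained at k = 0)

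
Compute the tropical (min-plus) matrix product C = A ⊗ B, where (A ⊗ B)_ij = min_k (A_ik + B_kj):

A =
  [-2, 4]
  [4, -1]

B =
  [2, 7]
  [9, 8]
A ⊗ B =
  [0, 5]
  [6, 7]

Apply the min-plus product entry-by-entry:
  C[0][0] = min over k of (A[0][0] + B[0][0] = -2 + 2 = 0, A[0][1] + B[1][0] = 4 + 9 = 13) = 0 (attained at k = 0)
  C[0][1] = min over k of (A[0][0] + B[0][1] = -2 + 7 = 5, A[0][1] + B[1][1] = 4 + 8 = 12) = 5 (attained at k = 0)
  C[1][0] = min over k of (A[1][0] + B[0][0] = 4 + 2 = 6, A[1][1] + B[1][0] = -1 + 9 = 8) = 6 (attained at k = 0)
  C[1][1] = min over k of (A[1][0] + B[0][1] = 4 + 7 = 11, A[1][1] + B[1][1] = -1 + 8 = 7) = 7 (attained at k = 1)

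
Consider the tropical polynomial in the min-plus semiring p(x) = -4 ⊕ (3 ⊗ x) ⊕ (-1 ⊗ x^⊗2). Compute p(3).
p(3) = -4

A tropical monomial a ⊗ x^⊗i evaluates to a + i · x. Evaluating each term at x = 3:
  Term 0 contributes -4 + 0 · 3 = -4
  Term 1 contributes 3 + 1 · 3 = 6
  Term 2 contributes -1 + 2 · 3 = 5
p(3) = ⊕ of these = min[-4, 6, 5] = -4.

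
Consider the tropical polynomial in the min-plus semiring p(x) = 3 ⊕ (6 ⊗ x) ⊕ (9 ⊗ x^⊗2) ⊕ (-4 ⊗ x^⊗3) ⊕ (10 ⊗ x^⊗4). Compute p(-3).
p(-3) = -13

A tropical monomial a ⊗ x^⊗i evaluates to a + i · x. Evaluating each term at x = -3:
  Term 0 contributes 3 + 0 · -3 = 3
  Term 1 contributes 6 + 1 · -3 = 3
  Term 2 contributes 9 + 2 · -3 = 3
  Term 3 contributes -4 + 3 · -3 = -13
  Term 4 contributes 10 + 4 · -3 = -2
p(-3) = ⊕ of these = min[3, 3, 3, -13, -2] = -13.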